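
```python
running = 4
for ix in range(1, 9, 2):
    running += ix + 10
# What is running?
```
Trace:
  running=4
  running=15, ix=1
  running=28, ix=3
  running=43, ix=5
  running=60, ix=7

Final answer: 60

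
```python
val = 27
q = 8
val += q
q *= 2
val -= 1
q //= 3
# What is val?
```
Trace:
  val=27
  val=27, q=8
  val=35, q=8
  val=35, q=16
  val=34, q=16
  val=34, q=5

Final answer: 34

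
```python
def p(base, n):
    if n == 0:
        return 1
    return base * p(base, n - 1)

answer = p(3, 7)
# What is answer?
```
Call trace:
p(base=3, n=7)
  p(base=3, n=6)
    p(base=3, n=5)
      p(base=3, n=4)
        p(base=3, n=3)
          p(base=3, n=2)
            p(base=3, n=1)
              p(base=3, n=0)
              -> return 1
            -> return 3
          -> return 9
        -> return 27
      -> return 81
    -> return 243
  -> return 729
-> return 2187

Final answer: 2187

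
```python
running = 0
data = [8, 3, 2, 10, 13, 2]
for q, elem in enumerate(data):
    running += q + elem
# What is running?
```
Trace:
  running=0
  running=8, q=0, elem=8
  running=12, q=1, elem=3
  running=16, q=2, elem=2
  running=29, q=3, elem=10
  running=46, q=4, elem=13
  running=53, q=5, elem=2

Final answer: 53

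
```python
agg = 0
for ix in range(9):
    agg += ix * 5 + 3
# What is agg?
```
Trace:
  agg=0
  agg=3, ix=0
  agg=11, ix=1
  agg=24, ix=2
  agg=42, ix=3
  agg=65, ix=4
  agg=93, ix=5
  agg=126, ix=6
  agg=164, ix=7
  agg=207, ix=8

Final answer: 207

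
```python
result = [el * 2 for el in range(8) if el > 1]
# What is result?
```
Trace:
  el=0
  el=1
  el=2
  el=3
  el=4
  el=5
  el=6
  el=7
  result=[4, 6, 8, 10, 12, 14]

Final answer: [4, 6, 8, 10, 12, 14]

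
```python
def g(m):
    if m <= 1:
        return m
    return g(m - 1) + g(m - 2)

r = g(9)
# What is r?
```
Call trace (a repeated sub-call is expanded the first time; later identical calls just restate its return value):
g(m=9)
  g(m=8)
    g(m=7)
      g(m=6)
        g(m=5)
          g(m=4)
            g(m=3)
              g(m=2)
                g(m=1)
                -> return 1
                g(m=0)
                -> return 0
              -> return 1
              g(m=1)
              -> return 1
            -> return 2
            g(m=2) -> return 1  (same call as traced above)
          -> return 3
          g(m=3) -> return 2  (same call as traced above)
        -> return 5
        g(m=4) -> return 3  (same call as traced above)
      -> return 8
      g(m=5) -> return 5  (same call as traced above)
    -> return 13
    g(m=6) -> return 8  (same call as traced above)
  -> return 21
  g(m=7) -> return 13  (same call as traced above)
-> return 34

Final answer: 34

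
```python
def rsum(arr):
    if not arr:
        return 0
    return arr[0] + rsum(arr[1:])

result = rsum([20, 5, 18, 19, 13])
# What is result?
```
Call trace:
rsum(arr=[20, 5, 18, 19, 13])
  rsum(arr=[5, 18, 19, 13])
    rsum(arr=[18, 19, 13])
      rsum(arr=[19, 13])
        rsum(arr=[13])
          rsum(arr=[])
          -> return 0
        -> return 13
      -> return 32
    -> return 50
  -> return 55
-> return 75

Final answer: 75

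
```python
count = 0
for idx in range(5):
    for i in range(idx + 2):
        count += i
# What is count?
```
Trace:
  count=0
  count=0, idx=0, i=0
  count=1, idx=0, i=1
  count=1, idx=1, i=0
  count=2, idx=1, i=1
  count=4, idx=1, i=2
  count=4, idx=2, i=0
  count=5, idx=2, i=1
  count=7, idx=2, i=2
  count=10, idx=2, i=3
  count=10, idx=3, i=0
  count=11, idx=3, i=1
  count=13, idx=3, i=2
  count=16, idx=3, i=3
  count=20, idx=3, i=4
  count=20, idx=4, i=0
  count=21, idx=4, i=1
  count=23, idx=4, i=2
  count=26, idx=4, i=3
  count=30, idx=4, i=4
  count=35, idx=4, i=5

Final answer: 35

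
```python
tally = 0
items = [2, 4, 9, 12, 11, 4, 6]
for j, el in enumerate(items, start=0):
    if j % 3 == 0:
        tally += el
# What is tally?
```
Trace:
  tally=0
  tally=2, j=0, el=2
  tally=2, j=1, el=4
  tally=2, j=2, el=9
  tally=14, j=3, el=12
  tally=14, j=4, el=11
  tally=14, j=5, el=4
  tally=20, j=6, el=6

Final answer: 20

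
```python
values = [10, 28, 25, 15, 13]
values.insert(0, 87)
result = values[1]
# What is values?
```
Trace:
  values=[10, 28, 25, 15, 13]
  values=[87, 10, 28, 25, 15, 13]
  values=[87, 10, 28, 25, 15, 13], result=10

Final answer: [87, 10, 28, 25, 15, 13]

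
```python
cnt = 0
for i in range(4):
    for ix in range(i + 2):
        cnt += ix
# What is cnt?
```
Trace:
  cnt=0
  cnt=0, i=0, ix=0
  cnt=1, i=0, ix=1
  cnt=1, i=1, ix=0
  cnt=2, i=1, ix=1
  cnt=4, i=1, ix=2
  cnt=4, i=2, ix=0
  cnt=5, i=2, ix=1
  cnt=7, i=2, ix=2
  cnt=10, i=2, ix=3
  cnt=10, i=3, ix=0
  cnt=11, i=3, ix=1
  cnt=13, i=3, ix=2
  cnt=16, i=3, ix=3
  cnt=20, i=3, ix=4

Final answer: 20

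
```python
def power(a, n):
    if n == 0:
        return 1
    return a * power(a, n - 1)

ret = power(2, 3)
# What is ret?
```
Call trace:
power(a=2, n=3)
  power(a=2, n=2)
    power(a=2, n=1)
      power(a=2, n=0)
      -> return 1
    -> return 2
  -> return 4
-> return 8

Final answer: 8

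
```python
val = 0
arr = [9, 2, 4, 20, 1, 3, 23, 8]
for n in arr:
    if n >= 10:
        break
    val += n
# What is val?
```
Trace:
  val=0
  val=9, n=9
  val=11, n=2
  val=15, n=4
  val=15, n=20

Final answer: 15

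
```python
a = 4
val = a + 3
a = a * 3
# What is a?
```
Trace:
  a=4
  a=4, val=7
  a=12, val=7

Final answer: 12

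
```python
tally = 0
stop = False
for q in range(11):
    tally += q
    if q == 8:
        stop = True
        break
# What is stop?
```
Trace:
  tally=0
  tally=0, stop=False
  tally=0, stop=False, q=0
  tally=1, stop=False, q=1
  tally=3, stop=False, q=2
  tally=6, stop=False, q=3
  tally=10, stop=False, q=4
  tally=15, stop=False, q=5
  tally=21, stop=False, q=6
  tally=28, stop=False, q=7
  tally=36, stop=True, q=8

Final answer: True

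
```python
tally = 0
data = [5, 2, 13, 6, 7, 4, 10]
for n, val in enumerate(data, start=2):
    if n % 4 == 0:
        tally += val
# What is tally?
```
Trace:
  tally=0
  tally=0, n=2, val=5
  tally=0, n=3, val=2
  tally=13, n=4, val=13
  tally=13, n=5, val=6
  tally=13, n=6, val=7
  tally=13, n=7, val=4
  tally=23, n=8, val=10

Final answer: 23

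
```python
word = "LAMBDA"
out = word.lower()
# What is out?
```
Trace:
  word='LAMBDA'
  word='LAMBDA', out='lambda'

Final answer: 'lambda'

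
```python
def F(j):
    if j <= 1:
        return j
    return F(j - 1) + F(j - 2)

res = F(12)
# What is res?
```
Call trace (a repeated sub-call is expanded the first time; later identical calls just restate its return value):
F(j=12)
  F(j=11)
    F(j=10)
      F(j=9)
        F(j=8)
          F(j=7)
            F(j=6)
              F(j=5)
                F(j=4)
                  F(j=3)
                    F(j=2)
                      F(j=1)
                      -> return 1
                      F(j=0)
                      -> return 0
                    -> return 1
                    F(j=1)
                    -> return 1
                  -> return 2
                  F(j=2) -> return 1  (same call as traced above)
                -> return 3
                F(j=3) -> return 2  (same call as traced above)
              -> return 5
              F(j=4) -> return 3  (same call as traced above)
            -> return 8
            F(j=5) -> return 5  (same call as traced above)
          -> return 13
          F(j=6) -> return 8  (same call as traced above)
        -> return 21
        F(j=7) -> return 13  (same call as traced above)
      -> return 34
      F(j=8) -> return 21  (same call as traced above)
    -> return 55
    F(j=9) -> return 34  (same call as traced above)
  -> return 89
  F(j=10) -> return 55  (same call as traced above)
-> return 144

Final answer: 144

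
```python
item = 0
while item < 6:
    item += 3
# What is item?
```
Trace:
  item=0
  item=3
  item=6

Final answer: 6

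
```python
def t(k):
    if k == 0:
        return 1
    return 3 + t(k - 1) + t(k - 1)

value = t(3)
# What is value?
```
Call trace (a repeated sub-call is expanded the first time; later identical calls just restate its return value):
t(k=3)
  t(k=2)
    t(k=1)
      t(k=0)
      -> return 1
      t(k=0)
      -> return 1
    -> return 5
    t(k=1) -> return 5  (same call as traced above)
  -> return 13
  t(k=2) -> return 13  (same call as traced above)
-> return 29

Final answer: 29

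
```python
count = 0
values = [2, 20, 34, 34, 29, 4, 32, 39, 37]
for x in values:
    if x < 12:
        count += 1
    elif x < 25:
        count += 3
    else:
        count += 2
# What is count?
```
Trace:
  count=0
  count=1, x=2
  count=4, x=20
  count=6, x=34
  count=8, x=34
  count=10, x=29
  count=11, x=4
  count=13, x=32
  count=15, x=39
  count=17, x=37

Final answer: 17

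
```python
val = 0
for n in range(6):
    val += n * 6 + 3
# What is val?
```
Trace:
  val=0
  val=3, n=0
  val=12, n=1
  val=27, n=2
  val=48, n=3
  val=75, n=4
  val=108, n=5

Final answer: 108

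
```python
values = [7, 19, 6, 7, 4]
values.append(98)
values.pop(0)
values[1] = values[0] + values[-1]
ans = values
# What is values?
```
Trace:
  values=[7, 19, 6, 7, 4]
  values=[7, 19, 6, 7, 4, 98]
  values=[19, 6, 7, 4, 98]
  values=[19, 117, 7, 4, 98]
  values=[19, 117, 7, 4, 98], ans=[19, 117, 7, 4, 98]

Final answer: [19, 117, 7, 4, 98]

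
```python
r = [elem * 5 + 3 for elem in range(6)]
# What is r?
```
Trace:
  elem=0
  elem=1
  elem=2
  elem=3
  elem=4
  elem=5
  r=[3, 8, 13, 18, 23, 28]

Final answer: [3, 8, 13, 18, 23, 28]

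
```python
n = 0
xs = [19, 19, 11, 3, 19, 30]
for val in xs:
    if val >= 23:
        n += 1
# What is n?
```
Trace:
  n=0
  n=0, val=19
  n=0, val=19
  n=0, val=11
  n=0, val=3
  n=0, val=19
  n=1, val=30

Final answer: 1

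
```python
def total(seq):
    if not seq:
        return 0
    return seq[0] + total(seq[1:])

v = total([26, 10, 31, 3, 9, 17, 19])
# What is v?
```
Call trace:
total(seq=[26, 10, 31, 3, 9, 17, 19])
  total(seq=[10, 31, 3, 9, 17, 19])
    total(seq=[31, 3, 9, 17, 19])
      total(seq=[3, 9, 17, 19])
        total(seq=[9, 17, 19])
          total(seq=[17, 19])
            total(seq=[19])
              total(seq=[])
              -> return 0
            -> return 19
          -> return 36
        -> return 45
      -> return 48
    -> return 79
  -> return 89
-> return 115

Final answer: 115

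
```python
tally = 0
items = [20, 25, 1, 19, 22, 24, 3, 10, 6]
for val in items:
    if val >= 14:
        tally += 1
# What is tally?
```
Trace:
  tally=0
  tally=1, val=20
  tally=2, val=25
  tally=2, val=1
  tally=3, val=19
  tally=4, val=22
  tally=5, val=24
  tally=5, val=3
  tally=5, val=10
  tally=5, val=6

Final answer: 5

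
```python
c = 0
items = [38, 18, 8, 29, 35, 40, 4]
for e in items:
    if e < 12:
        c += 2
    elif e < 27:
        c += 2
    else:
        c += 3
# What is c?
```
Trace:
  c=0
  c=3, e=38
  c=5, e=18
  c=7, e=8
  c=10, e=29
  c=13, e=35
  c=16, e=40
  c=18, e=4

Final answer: 18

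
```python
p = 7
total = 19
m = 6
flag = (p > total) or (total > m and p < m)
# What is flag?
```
Trace:
  p=7
  p=7, total=19
  p=7, total=19, m=6
  p=7, total=19, m=6, flag=False

Final answer: False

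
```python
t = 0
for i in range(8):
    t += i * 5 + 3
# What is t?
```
Trace:
  t=0
  t=3, i=0
  t=11, i=1
  t=24, i=2
  t=42, i=3
  t=65, i=4
  t=93, i=5
  t=126, i=6
  t=164, i=7

Final answer: 164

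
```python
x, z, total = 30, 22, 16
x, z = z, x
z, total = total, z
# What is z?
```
Trace:
  x=30, z=22, total=16
  x=22, z=30, total=16
  x=22, z=16, total=30

Final answer: 16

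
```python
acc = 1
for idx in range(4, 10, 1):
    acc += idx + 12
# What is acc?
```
Trace:
  acc=1
  acc=17, idx=4
  acc=34, idx=5
  acc=52, idx=6
  acc=71, idx=7
  acc=91, idx=8
  acc=112, idx=9

Final answer: 112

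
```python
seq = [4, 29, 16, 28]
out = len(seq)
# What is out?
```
Trace:
  seq=[4, 29, 16, 28]
  seq=[4, 29, 16, 28], out=4

Final answer: 4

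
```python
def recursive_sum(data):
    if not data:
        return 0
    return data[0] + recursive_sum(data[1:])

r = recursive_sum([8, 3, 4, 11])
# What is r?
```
Call trace:
recursive_sum(data=[8, 3, 4, 11])
  recursive_sum(data=[3, 4, 11])
    recursive_sum(data=[4, 11])
      recursive_sum(data=[11])
        recursive_sum(data=[])
        -> return 0
      -> return 11
    -> return 15
  -> return 18
-> return 26

Final answer: 26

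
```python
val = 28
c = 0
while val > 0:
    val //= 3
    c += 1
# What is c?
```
Trace:
  val=28
  val=28, c=0
  val=9, c=1
  val=3, c=2
  val=1, c=3
  val=0, c=4

Final answer: 4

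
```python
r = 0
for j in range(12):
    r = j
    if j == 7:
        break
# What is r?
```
Trace:
  r=0
  r=0, j=0
  r=1, j=1
  r=2, j=2
  r=3, j=3
  r=4, j=4
  r=5, j=5
  r=6, j=6
  r=7, j=7

Final answer: 7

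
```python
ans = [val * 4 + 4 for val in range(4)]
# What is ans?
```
Trace:
  val=0
  val=1
  val=2
  val=3
  ans=[4, 8, 12, 16]

Final answer: [4, 8, 12, 16]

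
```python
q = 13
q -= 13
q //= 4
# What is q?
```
Trace:
  q=13
  q=0
  q=0

Final answer: 0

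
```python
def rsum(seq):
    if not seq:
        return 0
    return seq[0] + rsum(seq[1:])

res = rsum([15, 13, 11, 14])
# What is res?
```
Call trace:
rsum(seq=[15, 13, 11, 14])
  rsum(seq=[13, 11, 14])
    rsum(seq=[11, 14])
      rsum(seq=[14])
        rsum(seq=[])
        -> return 0
      -> return 14
    -> return 25
  -> return 38
-> return 53

Final answer: 53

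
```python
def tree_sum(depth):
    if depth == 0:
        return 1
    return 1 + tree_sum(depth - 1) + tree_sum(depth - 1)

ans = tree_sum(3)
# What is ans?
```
Call trace (a repeated sub-call is expanded the first time; later identical calls just restate its return value):
tree_sum(depth=3)
  tree_sum(depth=2)
    tree_sum(depth=1)
      tree_sum(depth=0)
      -> return 1
      tree_sum(depth=0)
      -> return 1
    -> return 3
    tree_sum(depth=1) -> return 3  (same call as traced above)
  -> return 7
  tree_sum(depth=2) -> return 7  (same call as traced above)
-> return 15

Final answer: 15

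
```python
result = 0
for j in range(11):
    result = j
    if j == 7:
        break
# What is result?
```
Trace:
  result=0
  result=0, j=0
  result=1, j=1
  result=2, j=2
  result=3, j=3
  result=4, j=4
  result=5, j=5
  result=6, j=6
  result=7, j=7

Final answer: 7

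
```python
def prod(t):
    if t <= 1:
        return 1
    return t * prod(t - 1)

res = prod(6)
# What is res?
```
Call trace:
prod(t=6)
  prod(t=5)
    prod(t=4)
      prod(t=3)
        prod(t=2)
          prod(t=1)
          -> return 1
        -> return 2
      -> return 6
    -> return 24
  -> return 120
-> return 720

Final answer: 720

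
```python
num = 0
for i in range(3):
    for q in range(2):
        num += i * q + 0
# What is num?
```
Trace:
  num=0
  num=0, i=0, q=0
  num=0, i=0, q=1
  num=0, i=1, q=0
  num=1, i=1, q=1
  num=1, i=2, q=0
  num=3, i=2, q=1

Final answer: 3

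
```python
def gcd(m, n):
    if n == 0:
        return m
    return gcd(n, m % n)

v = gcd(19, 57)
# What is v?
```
Call trace:
gcd(m=19, n=57)
  gcd(m=57, n=19)
    gcd(m=19, n=0)
    -> return 19
  -> return 19
-> return 19

Final answer: 19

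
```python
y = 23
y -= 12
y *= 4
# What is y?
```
Trace:
  y=23
  y=11
  y=44

Final answer: 44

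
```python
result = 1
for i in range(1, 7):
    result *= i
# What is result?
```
Trace:
  result=1
  result=1, i=1
  result=2, i=2
  result=6, i=3
  result=24, i=4
  result=120, i=5
  result=720, i=6

Final answer: 720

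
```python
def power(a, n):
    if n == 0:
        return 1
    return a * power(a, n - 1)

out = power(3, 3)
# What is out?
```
Call trace:
power(a=3, n=3)
  power(a=3, n=2)
    power(a=3, n=1)
      power(a=3, n=0)
      -> return 1
    -> return 3
  -> return 9
-> return 27

Final answer: 27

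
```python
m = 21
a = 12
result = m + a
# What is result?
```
Trace:
  m=21
  m=21, a=12
  m=21, a=12, result=33

Final answer: 33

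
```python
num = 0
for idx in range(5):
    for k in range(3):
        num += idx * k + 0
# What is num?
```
Trace:
  num=0
  num=0, idx=0, k=0
  num=0, idx=0, k=1
  num=0, idx=0, k=2
  num=0, idx=1, k=0
  num=1, idx=1, k=1
  num=3, idx=1, k=2
  num=3, idx=2, k=0
  num=5, idx=2, k=1
  num=9, idx=2, k=2
  num=9, idx=3, k=0
  num=12, idx=3, k=1
  num=18, idx=3, k=2
  num=18, idx=4, k=0
  num=22, idx=4, k=1
  num=30, idx=4, k=2

Final answer: 30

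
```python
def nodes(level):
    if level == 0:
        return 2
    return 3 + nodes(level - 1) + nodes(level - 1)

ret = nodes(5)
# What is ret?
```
Call trace (a repeated sub-call is expanded the first time; later identical calls just restate its return value):
nodes(level=5)
  nodes(level=4)
    nodes(level=3)
      nodes(level=2)
        nodes(level=1)
          nodes(level=0)
          -> return 2
          nodes(level=0)
          -> return 2
        -> return 7
        nodes(level=1) -> return 7  (same call as traced above)
      -> return 17
      nodes(level=2) -> return 17  (same call as traced above)
    -> return 37
    nodes(level=3) -> return 37  (same call as traced above)
  -> return 77
  nodes(level=4) -> return 77  (same call as traced above)
-> return 157

Final answer: 157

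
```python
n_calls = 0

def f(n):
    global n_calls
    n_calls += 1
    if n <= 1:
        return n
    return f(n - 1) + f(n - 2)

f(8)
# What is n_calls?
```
Call trace (a repeated sub-call is expanded the first time; later identical calls just restate its return value):
f(n=8)
  f(n=7)
    f(n=6)
      f(n=5)
        f(n=4)
          f(n=3)
            f(n=2)
              f(n=1)
              -> return 1
              f(n=0)
              -> return 0
            -> return 1
            f(n=1)
            -> return 1
          -> return 2
          f(n=2) -> return 1  (same call as traced above)
        -> return 3
        f(n=3) -> return 2  (same call as traced above)
      -> return 5
      f(n=4) -> return 3  (same call as traced above)
    -> return 8
    f(n=5) -> return 5  (same call as traced above)
  -> return 13
  f(n=6) -> return 8  (same call as traced above)
-> return 21

n_calls is incremented once per call, so count the calls in each subtree. Let C(n) = number of calls made by f(n).
C(0) = C(1) = 1 (base case, no recursion); C(n) = 1 + C(n - 1) + C(n - 2) otherwise.
C(2) = 1 + C(1) + C(0) = 1 + 1 + 1 = 3
C(3) = 1 + C(2) + C(1) = 1 + 3 + 1 = 5
C(4) = 1 + C(3) + C(2) = 1 + 5 + 3 = 9
C(5) = 1 + C(4) + C(3) = 1 + 9 + 5 = 15
C(6) = 1 + C(5) + C(4) = 1 + 15 + 9 = 25
C(7) = 1 + C(6) + C(5) = 1 + 25 + 15 = 41
C(8) = 1 + C(7) + C(6) = 1 + 41 + 25 = 67
n_calls = C(8) = 67

Final answer: 67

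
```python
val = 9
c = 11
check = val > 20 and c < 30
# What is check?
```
Trace:
  val=9
  val=9, c=11
  val=9, c=11, check=False

Final answer: False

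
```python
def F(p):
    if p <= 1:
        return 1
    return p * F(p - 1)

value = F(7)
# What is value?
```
Call trace:
F(p=7)
  F(p=6)
    F(p=5)
      F(p=4)
        F(p=3)
          F(p=2)
            F(p=1)
            -> return 1
          -> return 2
        -> return 6
      -> return 24
    -> return 120
  -> return 720
-> return 5040

Final answer: 5040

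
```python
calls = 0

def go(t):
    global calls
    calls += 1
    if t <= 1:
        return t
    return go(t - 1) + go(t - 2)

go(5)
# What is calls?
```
Call trace (a repeated sub-call is expanded the first time; later identical calls just restate its return value):
go(t=5)
  go(t=4)
    go(t=3)
      go(t=2)
        go(t=1)
        -> return 1
        go(t=0)
        -> return 0
      -> return 1
      go(t=1)
      -> return 1
    -> return 2
    go(t=2) -> return 1  (same call as traced above)
  -> return 3
  go(t=3) -> return 2  (same call as traced above)
-> return 5

calls is incremented once per call, so count the calls in each subtree. Let C(t) = number of calls made by go(t).
C(0) = C(1) = 1 (base case, no recursion); C(t) = 1 + C(t - 1) + C(t - 2) otherwise.
C(2) = 1 + C(1) + C(0) = 1 + 1 + 1 = 3
C(3) = 1 + C(2) + C(1) = 1 + 3 + 1 = 5
C(4) = 1 + C(3) + C(2) = 1 + 5 + 3 = 9
C(5) = 1 + C(4) + C(3) = 1 + 9 + 5 = 15
calls = C(5) = 15

Final answer: 15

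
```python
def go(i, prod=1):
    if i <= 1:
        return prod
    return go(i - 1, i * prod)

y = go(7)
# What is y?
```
Call trace:
go(i=7, prod=1)
  go(i=6, prod=7)
    go(i=5, prod=42)
      go(i=4, prod=210)
        go(i=3, prod=840)
          go(i=2, prod=2520)
            go(i=1, prod=5040)
            -> return 5040
          -> return 5040
        -> return 5040
      -> return 5040
    -> return 5040
  -> return 5040
-> return 5040

Final answer: 5040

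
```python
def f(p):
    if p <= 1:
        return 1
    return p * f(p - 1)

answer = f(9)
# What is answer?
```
Call trace:
f(p=9)
  f(p=8)
    f(p=7)
      f(p=6)
        f(p=5)
          f(p=4)
            f(p=3)
              f(p=2)
                f(p=1)
                -> return 1
              -> return 2
            -> return 6
          -> return 24
        -> return 120
      -> return 720
    -> return 5040
  -> return 40320
-> return 362880

Final answer: 362880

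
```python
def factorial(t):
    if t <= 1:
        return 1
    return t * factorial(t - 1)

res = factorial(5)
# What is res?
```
Call trace:
factorial(t=5)
  factorial(t=4)
    factorial(t=3)
      factorial(t=2)
        factorial(t=1)
        -> return 1
      -> return 2
    -> return 6
  -> return 24
-> return 120

Final answer: 120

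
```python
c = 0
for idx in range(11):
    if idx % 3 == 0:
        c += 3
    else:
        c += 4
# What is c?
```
Trace:
  c=0
  c=3, idx=0
  c=7, idx=1
  c=11, idx=2
  c=14, idx=3
  c=18, idx=4
  c=22, idx=5
  c=25, idx=6
  c=29, idx=7
  c=33, idx=8
  c=36, idx=9
  c=40, idx=10

Final answer: 40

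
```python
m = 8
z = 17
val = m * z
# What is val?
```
Trace:
  m=8
  m=8, z=17
  m=8, z=17, val=136

Final answer: 136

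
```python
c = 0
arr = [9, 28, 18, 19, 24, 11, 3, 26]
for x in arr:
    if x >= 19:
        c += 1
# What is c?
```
Trace:
  c=0
  c=0, x=9
  c=1, x=28
  c=1, x=18
  c=2, x=19
  c=3, x=24
  c=3, x=11
  c=3, x=3
  c=4, x=26

Final answer: 4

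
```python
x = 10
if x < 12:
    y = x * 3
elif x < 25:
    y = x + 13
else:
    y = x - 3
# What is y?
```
Trace:
  x=10
  x=10, y=30

Final answer: 30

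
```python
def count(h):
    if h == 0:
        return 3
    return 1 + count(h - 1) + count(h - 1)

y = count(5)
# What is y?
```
Call trace (a repeated sub-call is expanded the first time; later identical calls just restate its return value):
count(h=5)
  count(h=4)
    count(h=3)
      count(h=2)
        count(h=1)
          count(h=0)
          -> return 3
          count(h=0)
          -> return 3
        -> return 7
        count(h=1) -> return 7  (same call as traced above)
      -> return 15
      count(h=2) -> return 15  (same call as traced above)
    -> return 31
    count(h=3) -> return 31  (same call as traced above)
  -> return 63
  count(h=4) -> return 63  (same call as traced above)
-> return 127

Final answer: 127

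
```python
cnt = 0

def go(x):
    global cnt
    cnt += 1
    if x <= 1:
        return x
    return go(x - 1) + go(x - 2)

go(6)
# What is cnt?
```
Call trace (a repeated sub-call is expanded the first time; later identical calls just restate its return value):
go(x=6)
  go(x=5)
    go(x=4)
      go(x=3)
        go(x=2)
          go(x=1)
          -> return 1
          go(x=0)
          -> return 0
        -> return 1
        go(x=1)
        -> return 1
      -> return 2
      go(x=2) -> return 1  (same call as traced above)
    -> return 3
    go(x=3) -> return 2  (same call as traced above)
  -> return 5
  go(x=4) -> return 3  (same call as traced above)
-> return 8

cnt is incremented once per call, so count the calls in each subtree. Let C(x) = number of calls made by go(x).
C(0) = C(1) = 1 (base case, no recursion); C(x) = 1 + C(x - 1) + C(x - 2) otherwise.
C(2) = 1 + C(1) + C(0) = 1 + 1 + 1 = 3
C(3) = 1 + C(2) + C(1) = 1 + 3 + 1 = 5
C(4) = 1 + C(3) + C(2) = 1 + 5 + 3 = 9
C(5) = 1 + C(4) + C(3) = 1 + 9 + 5 = 15
C(6) = 1 + C(5) + C(4) = 1 + 15 + 9 = 25
cnt = C(6) = 25

Final answer: 25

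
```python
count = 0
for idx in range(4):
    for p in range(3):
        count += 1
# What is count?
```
Trace:
  count=0
  count=1, idx=0, p=0
  count=2, idx=0, p=1
  count=3, idx=0, p=2
  count=4, idx=1, p=0
  count=5, idx=1, p=1
  count=6, idx=1, p=2
  count=7, idx=2, p=0
  count=8, idx=2, p=1
  count=9, idx=2, p=2
  count=10, idx=3, p=0
  count=11, idx=3, p=1
  count=12, idx=3, p=2

Final answer: 12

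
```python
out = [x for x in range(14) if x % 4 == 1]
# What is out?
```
Trace:
  x=0
  x=1
  x=2
  x=3
  x=4
  x=5
  x=6
  x=7
  x=8
  x=9
  x=10
  x=11
  x=12
  x=13
  out=[1, 5, 9, 13]

Final answer: [1, 5, 9, 13]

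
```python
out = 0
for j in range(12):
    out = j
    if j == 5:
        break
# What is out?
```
Trace:
  out=0
  out=0, j=0
  out=1, j=1
  out=2, j=2
  out=3, j=3
  out=4, j=4
  out=5, j=5

Final answer: 5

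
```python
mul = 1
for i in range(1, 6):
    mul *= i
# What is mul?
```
Trace:
  mul=1
  mul=1, i=1
  mul=2, i=2
  mul=6, i=3
  mul=24, i=4
  mul=120, i=5

Final answer: 120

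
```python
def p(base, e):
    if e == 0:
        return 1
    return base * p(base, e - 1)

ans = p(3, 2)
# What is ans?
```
Call trace:
p(base=3, e=2)
  p(base=3, e=1)
    p(base=3, e=0)
    -> return 1
  -> return 3
-> return 9

Final answer: 9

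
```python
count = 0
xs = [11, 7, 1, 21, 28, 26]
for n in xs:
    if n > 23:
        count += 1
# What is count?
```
Trace:
  count=0
  count=0, n=11
  count=0, n=7
  count=0, n=1
  count=0, n=21
  count=1, n=28
  count=2, n=26

Final answer: 2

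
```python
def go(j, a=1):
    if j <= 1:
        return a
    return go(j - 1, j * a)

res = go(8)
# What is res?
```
Call trace:
go(j=8, a=1)
  go(j=7, a=8)
    go(j=6, a=56)
      go(j=5, a=336)
        go(j=4, a=1680)
          go(j=3, a=6720)
            go(j=2, a=20160)
              go(j=1, a=40320)
              -> return 40320
            -> return 40320
          -> return 40320
        -> return 40320
      -> return 40320
    -> return 40320
  -> return 40320
-> return 40320

Final answer: 40320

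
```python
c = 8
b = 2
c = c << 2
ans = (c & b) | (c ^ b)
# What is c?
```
Trace:
  c=8
  c=8, b=2
  c=32, b=2
  c=32, b=2, ans=34

Final answer: 32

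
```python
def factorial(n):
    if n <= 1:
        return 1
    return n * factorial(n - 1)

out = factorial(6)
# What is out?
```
Call trace:
factorial(n=6)
  factorial(n=5)
    factorial(n=4)
      factorial(n=3)
        factorial(n=2)
          factorial(n=1)
          -> return 1
        -> return 2
      -> return 6
    -> return 24
  -> return 120
-> return 720

Final answer: 720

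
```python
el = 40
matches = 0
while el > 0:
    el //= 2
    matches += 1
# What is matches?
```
Trace:
  el=40
  el=40, matches=0
  el=20, matches=1
  el=10, matches=2
  el=5, matches=3
  el=2, matches=4
  el=1, matches=5
  el=0, matches=6

Final answer: 6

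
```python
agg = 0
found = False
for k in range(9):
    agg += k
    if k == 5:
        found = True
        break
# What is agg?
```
Trace:
  agg=0
  agg=0, found=False
  agg=0, found=False, k=0
  agg=1, found=False, k=1
  agg=3, found=False, k=2
  agg=6, found=False, k=3
  agg=10, found=False, k=4
  agg=15, found=True, k=5

Final answer: 15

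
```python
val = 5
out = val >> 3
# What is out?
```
Trace:
  val=5
  val=5, out=0

Final answer: 0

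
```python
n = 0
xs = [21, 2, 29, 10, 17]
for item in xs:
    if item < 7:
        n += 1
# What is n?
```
Trace:
  n=0
  n=0, item=21
  n=1, item=2
  n=1, item=29
  n=1, item=10
  n=1, item=17

Final answer: 1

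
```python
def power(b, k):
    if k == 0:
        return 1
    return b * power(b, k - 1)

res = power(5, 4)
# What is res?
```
Call trace:
power(b=5, k=4)
  power(b=5, k=3)
    power(b=5, k=2)
      power(b=5, k=1)
        power(b=5, k=0)
        -> return 1
      -> return 5
    -> return 25
  -> return 125
-> return 625

Final answer: 625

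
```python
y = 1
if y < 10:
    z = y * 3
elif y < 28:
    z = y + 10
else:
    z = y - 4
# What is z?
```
Trace:
  y=1
  y=1, z=3

Final answer: 3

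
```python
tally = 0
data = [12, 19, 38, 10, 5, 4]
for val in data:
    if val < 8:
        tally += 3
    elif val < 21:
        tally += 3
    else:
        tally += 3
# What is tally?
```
Trace:
  tally=0
  tally=3, val=12
  tally=6, val=19
  tally=9, val=38
  tally=12, val=10
  tally=15, val=5
  tally=18, val=4

Final answer: 18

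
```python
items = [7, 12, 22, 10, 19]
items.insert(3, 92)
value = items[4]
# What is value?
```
Trace:
  items=[7, 12, 22, 10, 19]
  items=[7, 12, 22, 92, 10, 19]
  items=[7, 12, 22, 92, 10, 19], value=10

Final answer: 10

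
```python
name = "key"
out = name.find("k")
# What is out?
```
Trace:
  name='key'
  name='key', out=0

Final answer: 0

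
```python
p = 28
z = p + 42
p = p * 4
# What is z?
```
Trace:
  p=28
  p=28, z=70
  p=112, z=70

Final answer: 70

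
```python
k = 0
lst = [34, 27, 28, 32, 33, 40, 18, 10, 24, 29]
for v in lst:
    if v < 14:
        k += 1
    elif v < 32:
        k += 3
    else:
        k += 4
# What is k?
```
Trace:
  k=0
  k=4, v=34
  k=7, v=27
  k=10, v=28
  k=14, v=32
  k=18, v=33
  k=22, v=40
  k=25, v=18
  k=26, v=10
  k=29, v=24
  k=32, v=29

Final answer: 32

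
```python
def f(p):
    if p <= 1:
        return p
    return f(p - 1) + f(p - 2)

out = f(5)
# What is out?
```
Call trace (a repeated sub-call is expanded the first time; later identical calls just restate its return value):
f(p=5)
  f(p=4)
    f(p=3)
      f(p=2)
        f(p=1)
        -> return 1
        f(p=0)
        -> return 0
      -> return 1
      f(p=1)
      -> return 1
    -> return 2
    f(p=2) -> return 1  (same call as traced above)
  -> return 3
  f(p=3) -> return 2  (same call as traced above)
-> return 5

Final answer: 5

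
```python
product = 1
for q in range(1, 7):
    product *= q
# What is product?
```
Trace:
  product=1
  product=1, q=1
  product=2, q=2
  product=6, q=3
  product=24, q=4
  product=120, q=5
  product=720, q=6

Final answer: 720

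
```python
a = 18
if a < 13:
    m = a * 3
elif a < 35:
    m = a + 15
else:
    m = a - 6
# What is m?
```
Trace:
  a=18
  a=18, m=33

Final answer: 33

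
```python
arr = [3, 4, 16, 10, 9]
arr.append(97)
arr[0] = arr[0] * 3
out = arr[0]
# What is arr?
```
Trace:
  arr=[3, 4, 16, 10, 9]
  arr=[3, 4, 16, 10, 9, 97]
  arr=[9, 4, 16, 10, 9, 97]
  arr=[9, 4, 16, 10, 9, 97], out=9

Final answer: [9, 4, 16, 10, 9, 97]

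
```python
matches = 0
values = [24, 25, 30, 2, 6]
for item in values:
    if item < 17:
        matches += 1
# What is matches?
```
Trace:
  matches=0
  matches=0, item=24
  matches=0, item=25
  matches=0, item=30
  matches=1, item=2
  matches=2, item=6

Final answer: 2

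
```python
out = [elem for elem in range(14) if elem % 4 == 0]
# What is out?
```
Trace:
  elem=0
  elem=1
  elem=2
  elem=3
  elem=4
  elem=5
  elem=6
  elem=7
  elem=8
  elem=9
  elem=10
  elem=11
  elem=12
  elem=13
  out=[0, 4, 8, 12]

Final answer: [0, 4, 8, 12]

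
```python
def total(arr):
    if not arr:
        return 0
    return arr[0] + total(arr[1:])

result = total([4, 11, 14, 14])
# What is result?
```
Call trace:
total(arr=[4, 11, 14, 14])
  total(arr=[11, 14, 14])
    total(arr=[14, 14])
      total(arr=[14])
        total(arr=[])
        -> return 0
      -> return 14
    -> return 28
  -> return 39
-> return 43

Final answer: 43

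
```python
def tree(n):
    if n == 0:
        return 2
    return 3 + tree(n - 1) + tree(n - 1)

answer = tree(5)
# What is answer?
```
Call trace (a repeated sub-call is expanded the first time; later identical calls just restate its return value):
tree(n=5)
  tree(n=4)
    tree(n=3)
      tree(n=2)
        tree(n=1)
          tree(n=0)
          -> return 2
          tree(n=0)
          -> return 2
        -> return 7
        tree(n=1) -> return 7  (same call as traced above)
      -> return 17
      tree(n=2) -> return 17  (same call as traced above)
    -> return 37
    tree(n=3) -> return 37  (same call as traced above)
  -> return 77
  tree(n=4) -> return 77  (same call as traced above)
-> return 157

Final answer: 157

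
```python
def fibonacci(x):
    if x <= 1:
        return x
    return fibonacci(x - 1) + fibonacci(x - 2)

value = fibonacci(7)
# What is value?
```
Call trace (a repeated sub-call is expanded the first time; later identical calls just restate its return value):
fibonacci(x=7)
  fibonacci(x=6)
    fibonacci(x=5)
      fibonacci(x=4)
        fibonacci(x=3)
          fibonacci(x=2)
            fibonacci(x=1)
            -> return 1
            fibonacci(x=0)
            -> return 0
          -> return 1
          fibonacci(x=1)
          -> return 1
        -> return 2
        fibonacci(x=2) -> return 1  (same call as traced above)
      -> return 3
      fibonacci(x=3) -> return 2  (same call as traced above)
    -> return 5
    fibonacci(x=4) -> return 3  (same call as traced above)
  -> return 8
  fibonacci(x=5) -> return 5  (same call as traced above)
-> return 13

Final answer: 13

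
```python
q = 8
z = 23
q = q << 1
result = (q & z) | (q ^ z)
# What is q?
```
Trace:
  q=8
  q=8, z=23
  q=16, z=23
  q=16, z=23, result=23

Final answer: 16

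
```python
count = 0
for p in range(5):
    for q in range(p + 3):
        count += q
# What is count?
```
Trace:
  count=0
  count=0, p=0, q=0
  count=1, p=0, q=1
  count=3, p=0, q=2
  count=3, p=1, q=0
  count=4, p=1, q=1
  count=6, p=1, q=2
  count=9, p=1, q=3
  count=9, p=2, q=0
  count=10, p=2, q=1
  count=12, p=2, q=2
  count=15, p=2, q=3
  count=19, p=2, q=4
  count=19, p=3, q=0
  count=20, p=3, q=1
  count=22, p=3, q=2
  count=25, p=3, q=3
  count=29, p=3, q=4
  count=34, p=3, q=5
  count=34, p=4, q=0
  count=35, p=4, q=1
  count=37, p=4, q=2
  count=40, p=4, q=3
  count=44, p=4, q=4
  count=49, p=4, q=5
  count=55, p=4, q=6

Final answer: 55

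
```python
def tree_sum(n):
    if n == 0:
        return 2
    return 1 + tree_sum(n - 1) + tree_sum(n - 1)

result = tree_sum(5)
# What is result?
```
Call trace (a repeated sub-call is expanded the first time; later identical calls just restate its return value):
tree_sum(n=5)
  tree_sum(n=4)
    tree_sum(n=3)
      tree_sum(n=2)
        tree_sum(n=1)
          tree_sum(n=0)
          -> return 2
          tree_sum(n=0)
          -> return 2
        -> return 5
        tree_sum(n=1) -> return 5  (same call as traced above)
      -> return 11
      tree_sum(n=2) -> return 11  (same call as traced above)
    -> return 23
    tree_sum(n=3) -> return 23  (same call as traced above)
  -> return 47
  tree_sum(n=4) -> return 47  (same call as traced above)
-> return 95

Final answer: 95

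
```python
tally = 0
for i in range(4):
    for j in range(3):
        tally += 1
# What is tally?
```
Trace:
  tally=0
  tally=1, i=0, j=0
  tally=2, i=0, j=1
  tally=3, i=0, j=2
  tally=4, i=1, j=0
  tally=5, i=1, j=1
  tally=6, i=1, j=2
  tally=7, i=2, j=0
  tally=8, i=2, j=1
  tally=9, i=2, j=2
  tally=10, i=3, j=0
  tally=11, i=3, j=1
  tally=12, i=3, j=2

Final answer: 12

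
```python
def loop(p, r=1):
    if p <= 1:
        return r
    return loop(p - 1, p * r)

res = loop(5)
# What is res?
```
Call trace:
loop(p=5, r=1)
  loop(p=4, r=5)
    loop(p=3, r=20)
      loop(p=2, r=60)
        loop(p=1, r=120)
        -> return 120
      -> return 120
    -> return 120
  -> return 120
-> return 120

Final answer: 120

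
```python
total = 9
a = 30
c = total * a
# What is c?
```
Trace:
  total=9
  total=9, a=30
  total=9, a=30, c=270

Final answer: 270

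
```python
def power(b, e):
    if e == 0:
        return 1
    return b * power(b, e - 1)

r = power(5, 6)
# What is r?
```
Call trace:
power(b=5, e=6)
  power(b=5, e=5)
    power(b=5, e=4)
      power(b=5, e=3)
        power(b=5, e=2)
          power(b=5, e=1)
            power(b=5, e=0)
            -> return 1
          -> return 5
        -> return 25
      -> return 125
    -> return 625
  -> return 3125
-> return 15625

Final answer: 15625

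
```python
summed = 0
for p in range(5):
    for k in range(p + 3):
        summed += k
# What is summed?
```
Trace:
  summed=0
  summed=0, p=0, k=0
  summed=1, p=0, k=1
  summed=3, p=0, k=2
  summed=3, p=1, k=0
  summed=4, p=1, k=1
  summed=6, p=1, k=2
  summed=9, p=1, k=3
  summed=9, p=2, k=0
  summed=10, p=2, k=1
  summed=12, p=2, k=2
  summed=15, p=2, k=3
  summed=19, p=2, k=4
  summed=19, p=3, k=0
  summed=20, p=3, k=1
  summed=22, p=3, k=2
  summed=25, p=3, k=3
  summed=29, p=3, k=4
  summed=34, p=3, k=5
  summed=34, p=4, k=0
  summed=35, p=4, k=1
  summed=37, p=4, k=2
  summed=40, p=4, k=3
  summed=44, p=4, k=4
  summed=49, p=4, k=5
  summed=55, p=4, k=6

Final answer: 55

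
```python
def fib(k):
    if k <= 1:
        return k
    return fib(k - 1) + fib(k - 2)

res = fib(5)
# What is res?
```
Call trace (a repeated sub-call is expanded the first time; later identical calls just restate its return value):
fib(k=5)
  fib(k=4)
    fib(k=3)
      fib(k=2)
        fib(k=1)
        -> return 1
        fib(k=0)
        -> return 0
      -> return 1
      fib(k=1)
      -> return 1
    -> return 2
    fib(k=2) -> return 1  (same call as traced above)
  -> return 3
  fib(k=3) -> return 2  (same call as traced above)
-> return 5

Final answer: 5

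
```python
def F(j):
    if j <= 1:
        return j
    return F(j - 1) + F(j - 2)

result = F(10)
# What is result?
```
Call trace (a repeated sub-call is expanded the first time; later identical calls just restate its return value):
F(j=10)
  F(j=9)
    F(j=8)
      F(j=7)
        F(j=6)
          F(j=5)
            F(j=4)
              F(j=3)
                F(j=2)
                  F(j=1)
                  -> return 1
                  F(j=0)
                  -> return 0
                -> return 1
                F(j=1)
                -> return 1
              -> return 2
              F(j=2) -> return 1  (same call as traced above)
            -> return 3
            F(j=3) -> return 2  (same call as traced above)
          -> return 5
          F(j=4) -> return 3  (same call as traced above)
        -> return 8
        F(j=5) -> return 5  (same call as traced above)
      -> return 13
      F(j=6) -> return 8  (same call as traced above)
    -> return 21
    F(j=7) -> return 13  (same call as traced above)
  -> return 34
  F(j=8) -> return 21  (same call as traced above)
-> return 55

Final answer: 55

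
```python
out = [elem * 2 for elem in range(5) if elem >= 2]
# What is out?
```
Trace:
  elem=0
  elem=1
  elem=2
  elem=3
  elem=4
  out=[4, 6, 8]

Final answer: [4, 6, 8]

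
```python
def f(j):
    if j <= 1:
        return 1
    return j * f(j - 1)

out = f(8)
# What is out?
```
Call trace:
f(j=8)
  f(j=7)
    f(j=6)
      f(j=5)
        f(j=4)
          f(j=3)
            f(j=2)
              f(j=1)
              -> return 1
            -> return 2
          -> return 6
        -> return 24
      -> return 120
    -> return 720
  -> return 5040
-> return 40320

Final answer: 40320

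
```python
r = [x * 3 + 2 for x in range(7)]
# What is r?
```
Trace:
  x=0
  x=1
  x=2
  x=3
  x=4
  x=5
  x=6
  r=[2, 5, 8, 11, 14, 17, 20]

Final answer: [2, 5, 8, 11, 14, 17, 20]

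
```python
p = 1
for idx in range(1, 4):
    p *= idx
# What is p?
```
Trace:
  p=1
  p=1, idx=1
  p=2, idx=2
  p=6, idx=3

Final answer: 6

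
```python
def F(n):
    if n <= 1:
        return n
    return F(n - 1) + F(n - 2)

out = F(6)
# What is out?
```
Call trace (a repeated sub-call is expanded the first time; later identical calls just restate its return value):
F(n=6)
  F(n=5)
    F(n=4)
      F(n=3)
        F(n=2)
          F(n=1)
          -> return 1
          F(n=0)
          -> return 0
        -> return 1
        F(n=1)
        -> return 1
      -> return 2
      F(n=2) -> return 1  (same call as traced above)
    -> return 3
    F(n=3) -> return 2  (same call as traced above)
  -> return 5
  F(n=4) -> return 3  (same call as traced above)
-> return 8

Final answer: 8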